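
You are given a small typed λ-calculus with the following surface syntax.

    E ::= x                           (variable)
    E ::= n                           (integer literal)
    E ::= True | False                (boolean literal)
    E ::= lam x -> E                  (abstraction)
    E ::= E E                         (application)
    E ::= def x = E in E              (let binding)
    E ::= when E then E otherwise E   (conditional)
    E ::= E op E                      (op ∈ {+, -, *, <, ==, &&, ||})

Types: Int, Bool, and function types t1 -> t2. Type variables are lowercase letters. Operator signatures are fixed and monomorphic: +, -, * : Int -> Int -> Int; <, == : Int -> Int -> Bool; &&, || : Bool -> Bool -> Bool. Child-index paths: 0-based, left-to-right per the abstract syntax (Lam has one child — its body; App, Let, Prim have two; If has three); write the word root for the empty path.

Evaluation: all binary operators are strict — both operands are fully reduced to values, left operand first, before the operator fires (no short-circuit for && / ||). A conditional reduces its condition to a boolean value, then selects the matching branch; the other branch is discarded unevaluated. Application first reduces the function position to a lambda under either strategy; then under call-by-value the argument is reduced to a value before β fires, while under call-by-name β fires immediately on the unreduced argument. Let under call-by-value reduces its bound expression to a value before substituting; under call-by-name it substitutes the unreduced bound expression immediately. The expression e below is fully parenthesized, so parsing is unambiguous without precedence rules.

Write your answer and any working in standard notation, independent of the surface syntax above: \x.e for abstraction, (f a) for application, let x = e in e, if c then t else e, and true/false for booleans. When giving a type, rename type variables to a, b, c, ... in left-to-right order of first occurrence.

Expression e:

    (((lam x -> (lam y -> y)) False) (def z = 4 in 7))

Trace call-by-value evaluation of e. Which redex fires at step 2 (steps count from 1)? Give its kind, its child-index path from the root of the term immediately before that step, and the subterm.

Answer: let at 1 : (let z = 4 in 7)

Working:
step 0: (((\x.(\y.y)) false) (let z = 4 in 7))
step 1: [beta@0] ((\y.y) (let z = 4 in 7))
step 2: [let@1] ((\y.y) 7)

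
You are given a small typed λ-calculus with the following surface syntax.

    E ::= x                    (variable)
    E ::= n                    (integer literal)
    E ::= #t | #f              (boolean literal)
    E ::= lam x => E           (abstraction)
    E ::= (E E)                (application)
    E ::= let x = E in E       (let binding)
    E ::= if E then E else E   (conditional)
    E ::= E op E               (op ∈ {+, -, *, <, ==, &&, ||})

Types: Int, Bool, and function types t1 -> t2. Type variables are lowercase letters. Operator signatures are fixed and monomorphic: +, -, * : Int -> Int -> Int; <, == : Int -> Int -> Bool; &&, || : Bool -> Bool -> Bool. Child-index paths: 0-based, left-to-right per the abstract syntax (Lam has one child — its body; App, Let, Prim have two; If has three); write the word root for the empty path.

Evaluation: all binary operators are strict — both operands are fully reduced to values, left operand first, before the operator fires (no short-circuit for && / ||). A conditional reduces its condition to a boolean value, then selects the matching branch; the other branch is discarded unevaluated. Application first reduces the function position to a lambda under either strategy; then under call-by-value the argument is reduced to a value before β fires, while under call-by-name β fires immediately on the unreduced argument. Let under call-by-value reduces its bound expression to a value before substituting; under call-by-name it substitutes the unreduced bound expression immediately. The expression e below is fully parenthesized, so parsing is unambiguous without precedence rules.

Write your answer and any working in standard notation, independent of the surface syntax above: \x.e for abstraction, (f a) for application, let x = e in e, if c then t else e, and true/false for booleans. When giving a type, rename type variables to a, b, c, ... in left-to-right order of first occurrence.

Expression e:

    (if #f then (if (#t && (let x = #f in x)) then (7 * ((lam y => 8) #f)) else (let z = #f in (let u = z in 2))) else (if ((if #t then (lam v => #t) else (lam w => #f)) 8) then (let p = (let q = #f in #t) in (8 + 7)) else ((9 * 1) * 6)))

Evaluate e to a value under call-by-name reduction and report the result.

Answer: 15

Trace:
step 0: (if false then (if (true && (let x = false in x)) then (7 * ((\y.8) false)) else (let z = false in (let u = z in 2))) else (if ((if true then (\v.true) else (\w.false)) 8) then (let p = (let q = false in true) in (8 + 7)) else ((9 * 1) * 6)))
step 1: [if@root] (if ((if true then (\v.true) else (\w.false)) 8) then (let p = (let q = false in true) in (8 + 7)) else ((9 * 1) * 6))
step 2: [if@0.0] (if ((\v.true) 8) then (let p = (let q = false in true) in (8 + 7)) else ((9 * 1) * 6))
step 3: [beta@0] (if true then (let p = (let q = false in true) in (8 + 7)) else ((9 * 1) * 6))
step 4: [if@root] (let p = (let q = false in true) in (8 + 7))
step 5: [let@root] (8 + 7)
step 6: [delta@root] 15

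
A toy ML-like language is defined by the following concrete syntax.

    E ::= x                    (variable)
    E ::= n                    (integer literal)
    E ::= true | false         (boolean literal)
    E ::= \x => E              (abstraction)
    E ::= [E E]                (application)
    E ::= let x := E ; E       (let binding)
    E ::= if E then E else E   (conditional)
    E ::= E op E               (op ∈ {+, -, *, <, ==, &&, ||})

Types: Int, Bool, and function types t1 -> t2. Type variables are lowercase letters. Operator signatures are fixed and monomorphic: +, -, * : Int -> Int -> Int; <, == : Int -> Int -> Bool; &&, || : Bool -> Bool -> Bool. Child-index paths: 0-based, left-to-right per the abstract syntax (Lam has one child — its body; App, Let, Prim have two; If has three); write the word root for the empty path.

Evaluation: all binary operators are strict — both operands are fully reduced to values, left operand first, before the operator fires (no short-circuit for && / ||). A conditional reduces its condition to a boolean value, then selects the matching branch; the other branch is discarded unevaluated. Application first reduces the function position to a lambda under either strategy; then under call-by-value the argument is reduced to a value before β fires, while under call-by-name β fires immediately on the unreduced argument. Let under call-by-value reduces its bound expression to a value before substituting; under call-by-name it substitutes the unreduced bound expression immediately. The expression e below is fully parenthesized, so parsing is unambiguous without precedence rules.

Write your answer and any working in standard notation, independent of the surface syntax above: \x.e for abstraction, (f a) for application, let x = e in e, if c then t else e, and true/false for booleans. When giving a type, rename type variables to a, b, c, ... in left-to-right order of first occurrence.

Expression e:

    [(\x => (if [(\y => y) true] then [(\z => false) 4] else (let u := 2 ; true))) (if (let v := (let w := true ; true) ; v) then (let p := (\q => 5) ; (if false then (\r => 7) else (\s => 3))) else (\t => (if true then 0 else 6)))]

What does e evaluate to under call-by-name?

Trace:
step 0: ((\x.(if ((\y.y) true) then ((\z.false) 4) else (let u = 2 in true))) (if (let v = (let w = true in true) in v) then (let p = (\q.5) in (if false then (\r.7) else (\s.3))) else (\t.(if true then 0 else 6))))
step 1: [beta@root] (if ((\y.y) true) then ((\z.false) 4) else (let u = 2 in true))
step 2: [beta@0] (if true then ((\z.false) 4) else (let u = 2 in true))
step 3: [if@root] ((\z.false) 4)
step 4: [beta@root] false

Answer: false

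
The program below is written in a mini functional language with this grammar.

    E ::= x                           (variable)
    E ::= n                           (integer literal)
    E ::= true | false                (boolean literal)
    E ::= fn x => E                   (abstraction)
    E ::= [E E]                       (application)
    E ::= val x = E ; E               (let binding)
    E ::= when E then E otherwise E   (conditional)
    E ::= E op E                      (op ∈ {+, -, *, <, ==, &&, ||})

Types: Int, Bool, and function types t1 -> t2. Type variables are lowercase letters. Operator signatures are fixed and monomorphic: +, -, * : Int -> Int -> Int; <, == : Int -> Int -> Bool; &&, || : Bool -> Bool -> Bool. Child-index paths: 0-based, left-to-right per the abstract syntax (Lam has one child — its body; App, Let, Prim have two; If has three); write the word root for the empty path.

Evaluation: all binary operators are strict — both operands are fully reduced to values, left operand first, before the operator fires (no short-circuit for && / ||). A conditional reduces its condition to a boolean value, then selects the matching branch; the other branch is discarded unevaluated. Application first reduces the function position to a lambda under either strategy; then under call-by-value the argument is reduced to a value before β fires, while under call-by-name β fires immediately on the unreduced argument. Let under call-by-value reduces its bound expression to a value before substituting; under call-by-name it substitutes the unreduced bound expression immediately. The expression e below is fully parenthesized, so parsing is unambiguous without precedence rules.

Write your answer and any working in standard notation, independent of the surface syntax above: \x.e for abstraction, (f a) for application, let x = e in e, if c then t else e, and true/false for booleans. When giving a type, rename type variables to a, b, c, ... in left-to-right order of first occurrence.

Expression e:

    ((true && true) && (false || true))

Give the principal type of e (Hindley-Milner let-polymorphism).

Derivation:
  unify Bool ~ Bool
  unify Bool ~ Bool
  unify Bool ~ Bool
  unify Bool ~ Bool
  unify Bool ~ Bool
  unify Bool ~ Bool

Answer: Bool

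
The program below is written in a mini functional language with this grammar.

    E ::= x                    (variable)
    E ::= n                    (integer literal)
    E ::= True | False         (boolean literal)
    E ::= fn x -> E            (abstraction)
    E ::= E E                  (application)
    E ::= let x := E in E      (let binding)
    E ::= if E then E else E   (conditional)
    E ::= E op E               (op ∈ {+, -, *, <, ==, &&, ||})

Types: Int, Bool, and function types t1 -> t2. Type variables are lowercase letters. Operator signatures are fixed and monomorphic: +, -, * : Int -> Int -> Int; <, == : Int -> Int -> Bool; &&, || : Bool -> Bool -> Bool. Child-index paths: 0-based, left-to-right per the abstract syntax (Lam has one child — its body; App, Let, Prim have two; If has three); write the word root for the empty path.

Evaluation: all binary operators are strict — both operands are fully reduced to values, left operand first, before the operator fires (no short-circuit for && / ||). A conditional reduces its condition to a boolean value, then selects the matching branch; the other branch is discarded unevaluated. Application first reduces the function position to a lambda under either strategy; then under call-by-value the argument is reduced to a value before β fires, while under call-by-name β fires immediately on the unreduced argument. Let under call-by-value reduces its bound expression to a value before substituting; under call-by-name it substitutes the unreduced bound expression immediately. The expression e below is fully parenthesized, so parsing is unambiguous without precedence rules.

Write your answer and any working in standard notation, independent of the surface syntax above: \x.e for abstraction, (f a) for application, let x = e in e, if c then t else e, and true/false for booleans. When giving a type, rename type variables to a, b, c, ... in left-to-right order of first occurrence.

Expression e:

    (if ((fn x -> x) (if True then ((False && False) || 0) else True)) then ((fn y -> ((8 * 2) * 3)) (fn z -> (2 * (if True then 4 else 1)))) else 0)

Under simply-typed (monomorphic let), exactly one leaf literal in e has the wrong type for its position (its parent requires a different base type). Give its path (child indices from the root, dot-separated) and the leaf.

Trace:
x : a
\x._ : a -> a
  unify Bool ~ Bool
  unify Bool ~ Bool
  unify Bool ~ Bool
  unify Bool ~ Bool
  unify Int ~ Bool
  FAIL: mismatch Int ~ Bool

Answer: 0.1.1.1 : 0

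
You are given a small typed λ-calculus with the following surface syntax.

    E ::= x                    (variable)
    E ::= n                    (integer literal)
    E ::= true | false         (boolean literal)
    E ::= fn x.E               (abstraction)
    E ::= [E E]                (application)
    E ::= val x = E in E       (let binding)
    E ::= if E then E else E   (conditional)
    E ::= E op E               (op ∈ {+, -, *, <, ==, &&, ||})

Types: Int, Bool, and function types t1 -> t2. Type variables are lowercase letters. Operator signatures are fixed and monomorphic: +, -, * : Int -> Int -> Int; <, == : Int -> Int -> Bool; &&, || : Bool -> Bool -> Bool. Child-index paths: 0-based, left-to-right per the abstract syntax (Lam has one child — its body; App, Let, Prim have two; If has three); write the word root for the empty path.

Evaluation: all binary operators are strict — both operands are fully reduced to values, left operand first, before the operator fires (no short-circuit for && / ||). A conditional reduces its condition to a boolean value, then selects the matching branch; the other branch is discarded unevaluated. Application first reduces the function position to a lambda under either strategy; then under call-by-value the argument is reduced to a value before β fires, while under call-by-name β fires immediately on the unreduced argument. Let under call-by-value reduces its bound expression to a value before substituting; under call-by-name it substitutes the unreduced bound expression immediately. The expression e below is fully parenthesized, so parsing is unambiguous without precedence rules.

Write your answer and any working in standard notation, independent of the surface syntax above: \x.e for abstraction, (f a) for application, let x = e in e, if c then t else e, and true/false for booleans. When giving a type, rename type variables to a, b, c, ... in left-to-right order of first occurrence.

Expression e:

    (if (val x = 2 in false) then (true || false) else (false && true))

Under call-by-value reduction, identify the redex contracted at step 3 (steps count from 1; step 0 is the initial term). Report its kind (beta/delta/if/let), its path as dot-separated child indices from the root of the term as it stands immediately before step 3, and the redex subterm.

Answer: delta at root : (false && true)

Derivation:
step 0: (if (let x = 2 in false) then (true || false) else (false && true))
step 1: [let@0] (if false then (true || false) else (false && true))
step 2: [if@root] (false && true)
step 3: [delta@root] false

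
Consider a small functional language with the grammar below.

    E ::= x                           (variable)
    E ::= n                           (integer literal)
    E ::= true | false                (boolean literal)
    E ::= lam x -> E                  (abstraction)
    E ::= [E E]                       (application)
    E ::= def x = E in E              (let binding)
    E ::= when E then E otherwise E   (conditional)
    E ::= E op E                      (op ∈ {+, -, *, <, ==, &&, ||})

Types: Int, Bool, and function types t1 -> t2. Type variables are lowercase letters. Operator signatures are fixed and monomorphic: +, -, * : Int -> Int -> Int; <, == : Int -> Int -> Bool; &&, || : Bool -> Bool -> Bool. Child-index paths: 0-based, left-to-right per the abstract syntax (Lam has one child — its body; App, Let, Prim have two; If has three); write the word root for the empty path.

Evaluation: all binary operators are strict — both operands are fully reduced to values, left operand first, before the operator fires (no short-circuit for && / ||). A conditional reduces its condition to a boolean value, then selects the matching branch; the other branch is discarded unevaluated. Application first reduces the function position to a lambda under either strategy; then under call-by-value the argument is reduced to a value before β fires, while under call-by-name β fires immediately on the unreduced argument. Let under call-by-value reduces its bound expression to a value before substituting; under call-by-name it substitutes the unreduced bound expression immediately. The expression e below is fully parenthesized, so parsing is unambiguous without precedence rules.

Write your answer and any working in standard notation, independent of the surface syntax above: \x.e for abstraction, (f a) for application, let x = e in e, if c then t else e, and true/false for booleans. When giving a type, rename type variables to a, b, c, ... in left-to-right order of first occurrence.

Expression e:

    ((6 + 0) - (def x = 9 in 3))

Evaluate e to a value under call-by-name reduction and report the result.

Answer: 3

Trace:
step 0: ((6 + 0) - (let x = 9 in 3))
step 1: [delta@0] (6 - (let x = 9 in 3))
step 2: [let@1] (6 - 3)
step 3: [delta@root] 3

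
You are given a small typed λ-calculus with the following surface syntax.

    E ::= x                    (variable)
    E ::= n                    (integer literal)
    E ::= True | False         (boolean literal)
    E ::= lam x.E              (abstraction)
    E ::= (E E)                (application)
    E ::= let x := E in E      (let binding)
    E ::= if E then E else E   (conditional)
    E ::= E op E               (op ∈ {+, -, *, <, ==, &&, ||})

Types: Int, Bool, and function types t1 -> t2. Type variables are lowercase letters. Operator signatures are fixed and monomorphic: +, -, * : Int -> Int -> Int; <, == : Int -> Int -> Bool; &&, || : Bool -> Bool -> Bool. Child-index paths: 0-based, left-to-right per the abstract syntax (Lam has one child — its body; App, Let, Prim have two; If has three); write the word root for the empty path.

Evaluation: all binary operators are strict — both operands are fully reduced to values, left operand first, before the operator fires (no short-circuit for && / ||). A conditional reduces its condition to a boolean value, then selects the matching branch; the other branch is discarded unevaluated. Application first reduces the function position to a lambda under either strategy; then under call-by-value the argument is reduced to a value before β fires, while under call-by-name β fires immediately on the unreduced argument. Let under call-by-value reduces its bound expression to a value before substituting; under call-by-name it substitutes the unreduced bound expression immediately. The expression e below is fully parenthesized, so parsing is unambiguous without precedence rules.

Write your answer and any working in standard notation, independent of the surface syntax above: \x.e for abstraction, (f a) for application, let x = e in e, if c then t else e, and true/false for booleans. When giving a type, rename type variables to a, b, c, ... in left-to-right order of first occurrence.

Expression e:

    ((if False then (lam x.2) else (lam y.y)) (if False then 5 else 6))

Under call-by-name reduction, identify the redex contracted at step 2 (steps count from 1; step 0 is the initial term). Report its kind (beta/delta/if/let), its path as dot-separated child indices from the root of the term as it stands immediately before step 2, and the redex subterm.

Answer: beta at root : ((\y.y) (if false then 5 else 6))

Derivation:
step 0: ((if false then (\x.2) else (\y.y)) (if false then 5 else 6))
step 1: [if@0] ((\y.y) (if false then 5 else 6))
step 2: [beta@root] (if false then 5 else 6)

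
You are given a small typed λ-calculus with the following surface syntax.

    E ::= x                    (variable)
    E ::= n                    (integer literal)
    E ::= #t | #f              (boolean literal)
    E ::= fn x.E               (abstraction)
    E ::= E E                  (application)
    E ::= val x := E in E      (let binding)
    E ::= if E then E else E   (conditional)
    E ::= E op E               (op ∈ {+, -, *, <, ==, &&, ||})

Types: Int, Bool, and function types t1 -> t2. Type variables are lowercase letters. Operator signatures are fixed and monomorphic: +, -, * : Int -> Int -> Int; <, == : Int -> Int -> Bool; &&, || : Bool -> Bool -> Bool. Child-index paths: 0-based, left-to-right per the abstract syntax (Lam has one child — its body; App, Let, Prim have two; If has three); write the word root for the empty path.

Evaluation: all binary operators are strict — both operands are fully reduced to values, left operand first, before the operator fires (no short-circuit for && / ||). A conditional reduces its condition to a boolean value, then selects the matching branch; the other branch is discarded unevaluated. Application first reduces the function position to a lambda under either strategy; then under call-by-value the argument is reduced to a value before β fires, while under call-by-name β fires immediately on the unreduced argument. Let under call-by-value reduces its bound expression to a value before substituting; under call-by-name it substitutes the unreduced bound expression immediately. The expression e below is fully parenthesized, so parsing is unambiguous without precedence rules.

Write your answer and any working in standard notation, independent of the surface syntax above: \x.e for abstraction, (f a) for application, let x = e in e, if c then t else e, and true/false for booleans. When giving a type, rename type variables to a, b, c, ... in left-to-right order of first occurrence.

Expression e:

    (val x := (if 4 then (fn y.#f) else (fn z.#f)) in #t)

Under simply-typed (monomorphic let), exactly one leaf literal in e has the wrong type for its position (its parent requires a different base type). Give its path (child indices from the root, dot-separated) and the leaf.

Trace:
  unify Int ~ Bool
  FAIL: mismatch Int ~ Bool

Answer: 0.0 : 4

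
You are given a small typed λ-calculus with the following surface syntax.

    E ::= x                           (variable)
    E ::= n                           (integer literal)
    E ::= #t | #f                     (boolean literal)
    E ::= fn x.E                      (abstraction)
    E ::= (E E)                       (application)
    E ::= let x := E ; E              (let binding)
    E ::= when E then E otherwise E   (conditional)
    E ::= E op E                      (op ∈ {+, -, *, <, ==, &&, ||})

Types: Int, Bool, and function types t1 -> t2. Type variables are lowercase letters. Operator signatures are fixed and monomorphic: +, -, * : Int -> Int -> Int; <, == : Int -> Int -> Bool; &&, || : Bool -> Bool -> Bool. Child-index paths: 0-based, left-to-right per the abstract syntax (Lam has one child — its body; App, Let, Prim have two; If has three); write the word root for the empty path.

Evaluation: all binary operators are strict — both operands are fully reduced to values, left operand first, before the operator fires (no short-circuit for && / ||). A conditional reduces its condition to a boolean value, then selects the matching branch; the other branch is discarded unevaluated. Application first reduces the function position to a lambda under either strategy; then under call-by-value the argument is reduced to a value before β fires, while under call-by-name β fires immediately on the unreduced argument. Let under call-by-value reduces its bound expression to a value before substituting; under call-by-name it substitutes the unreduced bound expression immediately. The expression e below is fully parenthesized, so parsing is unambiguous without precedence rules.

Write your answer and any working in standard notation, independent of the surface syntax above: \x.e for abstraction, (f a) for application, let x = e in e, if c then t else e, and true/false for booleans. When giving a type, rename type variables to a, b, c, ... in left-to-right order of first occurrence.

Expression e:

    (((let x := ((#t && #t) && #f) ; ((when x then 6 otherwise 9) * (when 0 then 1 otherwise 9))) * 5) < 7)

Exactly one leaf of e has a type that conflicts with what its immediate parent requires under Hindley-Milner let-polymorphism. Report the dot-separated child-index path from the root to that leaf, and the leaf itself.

Answer: 0.0.1.1.0 : 0

Derivation:
  unify Bool ~ Bool
  unify Bool ~ Bool
  unify Bool ~ Bool
  unify Bool ~ Bool
let x : Bool
x : Bool
  unify Bool ~ Bool
  unify Int ~ Int
  unify Int ~ Int
  unify Int ~ Bool
  FAIL: mismatch Int ~ Bool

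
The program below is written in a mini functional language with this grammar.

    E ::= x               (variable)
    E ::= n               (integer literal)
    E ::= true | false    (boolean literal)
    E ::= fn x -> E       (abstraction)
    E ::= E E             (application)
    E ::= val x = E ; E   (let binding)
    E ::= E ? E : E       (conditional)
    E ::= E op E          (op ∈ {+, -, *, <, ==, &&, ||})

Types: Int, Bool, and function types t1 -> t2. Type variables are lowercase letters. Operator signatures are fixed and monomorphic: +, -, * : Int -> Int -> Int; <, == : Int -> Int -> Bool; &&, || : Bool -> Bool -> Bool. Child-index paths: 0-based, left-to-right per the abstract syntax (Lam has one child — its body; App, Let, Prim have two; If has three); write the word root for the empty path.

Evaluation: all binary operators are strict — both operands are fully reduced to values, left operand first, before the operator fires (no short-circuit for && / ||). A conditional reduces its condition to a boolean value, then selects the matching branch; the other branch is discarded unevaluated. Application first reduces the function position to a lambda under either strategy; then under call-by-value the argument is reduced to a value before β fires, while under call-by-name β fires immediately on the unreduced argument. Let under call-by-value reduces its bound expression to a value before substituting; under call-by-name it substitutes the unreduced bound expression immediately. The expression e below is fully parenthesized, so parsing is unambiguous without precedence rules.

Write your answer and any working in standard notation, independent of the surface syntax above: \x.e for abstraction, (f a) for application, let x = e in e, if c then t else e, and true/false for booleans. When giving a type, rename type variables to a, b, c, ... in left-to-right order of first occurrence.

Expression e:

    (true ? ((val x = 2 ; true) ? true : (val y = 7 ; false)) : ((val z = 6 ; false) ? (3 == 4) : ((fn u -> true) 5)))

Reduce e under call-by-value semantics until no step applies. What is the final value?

Working:
step 0: (if true then (if (let x = 2 in true) then true else (let y = 7 in false)) else (if (let z = 6 in false) then (3 == 4) else ((\u.true) 5)))
step 1: [if@root] (if (let x = 2 in true) then true else (let y = 7 in false))
step 2: [let@0] (if true then true else (let y = 7 in false))
step 3: [if@root] true

Answer: true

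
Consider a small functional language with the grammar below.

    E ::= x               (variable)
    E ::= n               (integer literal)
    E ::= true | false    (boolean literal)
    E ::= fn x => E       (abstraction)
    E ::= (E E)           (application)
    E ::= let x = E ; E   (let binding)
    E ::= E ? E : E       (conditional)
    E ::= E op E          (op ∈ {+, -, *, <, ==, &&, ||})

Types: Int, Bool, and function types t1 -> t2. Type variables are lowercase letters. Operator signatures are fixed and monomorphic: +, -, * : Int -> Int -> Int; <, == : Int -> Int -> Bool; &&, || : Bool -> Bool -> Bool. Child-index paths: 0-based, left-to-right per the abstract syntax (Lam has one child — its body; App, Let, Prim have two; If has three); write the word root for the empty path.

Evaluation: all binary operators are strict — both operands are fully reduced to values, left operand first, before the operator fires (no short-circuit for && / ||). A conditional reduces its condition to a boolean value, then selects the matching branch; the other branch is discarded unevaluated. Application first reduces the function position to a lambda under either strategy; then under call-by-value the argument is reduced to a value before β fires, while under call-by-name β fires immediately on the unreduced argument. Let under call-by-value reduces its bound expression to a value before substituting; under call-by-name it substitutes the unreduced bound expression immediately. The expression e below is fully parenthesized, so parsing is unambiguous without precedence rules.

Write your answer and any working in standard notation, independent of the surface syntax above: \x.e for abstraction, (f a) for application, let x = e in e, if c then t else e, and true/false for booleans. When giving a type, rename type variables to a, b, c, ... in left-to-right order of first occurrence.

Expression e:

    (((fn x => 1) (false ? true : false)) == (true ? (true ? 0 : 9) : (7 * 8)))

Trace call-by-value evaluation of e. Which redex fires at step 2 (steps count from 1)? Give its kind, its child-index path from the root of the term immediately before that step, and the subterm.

Answer: beta at 0 : ((\x.1) false)

Working:
step 0: (((\x.1) (if false then true else false)) == (if true then (if true then 0 else 9) else (7 * 8)))
step 1: [if@0.1] (((\x.1) false) == (if true then (if true then 0 else 9) else (7 * 8)))
step 2: [beta@0] (1 == (if true then (if true then 0 else 9) else (7 * 8)))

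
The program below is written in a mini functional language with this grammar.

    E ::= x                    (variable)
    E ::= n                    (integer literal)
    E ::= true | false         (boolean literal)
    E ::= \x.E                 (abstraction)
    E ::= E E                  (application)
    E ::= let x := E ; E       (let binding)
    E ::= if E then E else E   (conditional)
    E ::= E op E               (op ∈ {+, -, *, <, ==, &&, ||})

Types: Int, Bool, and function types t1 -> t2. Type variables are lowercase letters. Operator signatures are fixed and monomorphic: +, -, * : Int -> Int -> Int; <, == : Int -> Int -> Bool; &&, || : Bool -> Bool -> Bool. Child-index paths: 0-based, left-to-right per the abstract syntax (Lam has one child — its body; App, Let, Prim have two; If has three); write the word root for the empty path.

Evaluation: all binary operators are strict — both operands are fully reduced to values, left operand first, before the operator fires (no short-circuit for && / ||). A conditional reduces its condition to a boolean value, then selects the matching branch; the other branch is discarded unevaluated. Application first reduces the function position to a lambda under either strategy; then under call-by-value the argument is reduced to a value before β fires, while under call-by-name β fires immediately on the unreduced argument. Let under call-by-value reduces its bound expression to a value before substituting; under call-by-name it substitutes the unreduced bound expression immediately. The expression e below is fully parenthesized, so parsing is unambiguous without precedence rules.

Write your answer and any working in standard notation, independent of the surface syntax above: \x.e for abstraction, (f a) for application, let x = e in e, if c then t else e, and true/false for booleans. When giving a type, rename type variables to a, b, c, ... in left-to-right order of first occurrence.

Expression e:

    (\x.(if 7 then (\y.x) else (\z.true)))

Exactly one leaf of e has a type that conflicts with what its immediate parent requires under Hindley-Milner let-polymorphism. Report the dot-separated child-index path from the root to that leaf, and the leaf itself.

Answer: 0.0 : 7

Working:
  unify Int ~ Bool
  FAIL: mismatch Int ~ Bool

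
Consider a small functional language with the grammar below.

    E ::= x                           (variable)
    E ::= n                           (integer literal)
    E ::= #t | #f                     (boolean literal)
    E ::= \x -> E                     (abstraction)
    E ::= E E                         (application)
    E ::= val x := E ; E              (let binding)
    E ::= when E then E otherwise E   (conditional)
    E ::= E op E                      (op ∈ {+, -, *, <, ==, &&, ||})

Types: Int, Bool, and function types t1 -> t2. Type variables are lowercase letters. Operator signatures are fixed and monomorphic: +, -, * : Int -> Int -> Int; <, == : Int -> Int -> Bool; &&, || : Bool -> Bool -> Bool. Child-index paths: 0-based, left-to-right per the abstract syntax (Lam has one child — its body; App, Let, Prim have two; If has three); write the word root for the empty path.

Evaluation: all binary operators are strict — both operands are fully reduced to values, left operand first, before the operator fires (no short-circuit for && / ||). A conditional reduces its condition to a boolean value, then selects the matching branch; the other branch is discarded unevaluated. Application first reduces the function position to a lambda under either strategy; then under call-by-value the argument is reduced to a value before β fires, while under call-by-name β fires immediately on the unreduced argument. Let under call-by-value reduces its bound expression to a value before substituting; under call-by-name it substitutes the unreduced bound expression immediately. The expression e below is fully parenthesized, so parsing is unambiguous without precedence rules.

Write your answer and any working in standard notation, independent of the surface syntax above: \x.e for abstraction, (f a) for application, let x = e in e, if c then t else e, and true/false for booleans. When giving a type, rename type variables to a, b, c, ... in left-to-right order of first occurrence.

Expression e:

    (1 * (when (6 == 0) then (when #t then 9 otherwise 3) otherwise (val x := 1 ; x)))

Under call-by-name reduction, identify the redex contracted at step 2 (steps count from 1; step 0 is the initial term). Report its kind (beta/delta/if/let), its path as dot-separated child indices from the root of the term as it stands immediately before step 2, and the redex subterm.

Working:
step 0: (1 * (if (6 == 0) then (if true then 9 else 3) else (let x = 1 in x)))
step 1: [delta@1.0] (1 * (if false then (if true then 9 else 3) else (let x = 1 in x)))
step 2: [if@1] (1 * (let x = 1 in x))

Answer: if at 1 : (if false then (if true then 9 else 3) else (let x = 1 in x))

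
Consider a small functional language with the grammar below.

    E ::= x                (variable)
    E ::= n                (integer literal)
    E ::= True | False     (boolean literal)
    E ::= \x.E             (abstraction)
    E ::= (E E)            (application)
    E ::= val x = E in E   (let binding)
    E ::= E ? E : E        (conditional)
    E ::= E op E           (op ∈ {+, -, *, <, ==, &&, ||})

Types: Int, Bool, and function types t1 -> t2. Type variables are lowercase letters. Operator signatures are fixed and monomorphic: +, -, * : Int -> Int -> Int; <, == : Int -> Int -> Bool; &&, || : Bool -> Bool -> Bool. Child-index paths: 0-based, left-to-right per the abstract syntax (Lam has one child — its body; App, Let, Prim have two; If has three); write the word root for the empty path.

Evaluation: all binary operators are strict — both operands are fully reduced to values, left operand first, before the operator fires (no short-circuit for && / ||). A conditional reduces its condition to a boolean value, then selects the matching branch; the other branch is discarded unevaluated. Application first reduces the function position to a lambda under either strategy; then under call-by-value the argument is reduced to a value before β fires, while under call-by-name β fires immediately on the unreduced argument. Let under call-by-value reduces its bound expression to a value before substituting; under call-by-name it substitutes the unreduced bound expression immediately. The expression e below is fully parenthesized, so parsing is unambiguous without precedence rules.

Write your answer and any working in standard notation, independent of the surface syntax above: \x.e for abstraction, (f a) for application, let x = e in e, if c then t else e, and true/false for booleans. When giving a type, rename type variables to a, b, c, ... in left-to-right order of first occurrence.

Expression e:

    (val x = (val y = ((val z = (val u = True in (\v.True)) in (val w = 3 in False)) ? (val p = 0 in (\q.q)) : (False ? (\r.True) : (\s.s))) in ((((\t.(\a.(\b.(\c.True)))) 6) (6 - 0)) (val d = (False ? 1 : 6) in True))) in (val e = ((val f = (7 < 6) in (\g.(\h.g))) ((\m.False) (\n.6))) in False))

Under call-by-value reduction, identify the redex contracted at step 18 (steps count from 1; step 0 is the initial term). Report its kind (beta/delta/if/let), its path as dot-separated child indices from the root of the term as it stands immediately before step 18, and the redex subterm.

Trace:
step 0: (let x = (let y = (if (let z = (let u = true in (\v.true)) in (let w = 3 in false)) then (let p = 0 in (\q.q)) else (if false then (\r.true) else (\s.s))) in ((((\t.(\a.(\b.(\c.true)))) 6) (6 - 0)) (let d = (if false then 1 else 6) in true))) in (let e = ((let f = (7 < 6) in (\g.(\h.g))) ((\m.false) (\n.6))) in false))
step 1: [let@0.0.0.0] (let x = (let y = (if (let z = (\v.true) in (let w = 3 in false)) then (let p = 0 in (\q.q)) else (if false then (\r.true) else (\s.s))) in ((((\t.(\a.(\b.(\c.true)))) 6) (6 - 0)) (let d = (if false then 1 else 6) in true))) in (let e = ((let f = (7 < 6) in (\g.(\h.g))) ((\m.false) (\n.6))) in false))
step 2: [let@0.0.0] (let x = (let y = (if (let w = 3 in false) then (let p = 0 in (\q.q)) else (if false then (\r.true) else (\s.s))) in ((((\t.(\a.(\b.(\c.true)))) 6) (6 - 0)) (let d = (if false then 1 else 6) in true))) in (let e = ((let f = (7 < 6) in (\g.(\h.g))) ((\m.false) (\n.6))) in false))
step 3: [let@0.0.0] (let x = (let y = (if false then (let p = 0 in (\q.q)) else (if false then (\r.true) else (\s.s))) in ((((\t.(\a.(\b.(\c.true)))) 6) (6 - 0)) (let d = (if false then 1 else 6) in true))) in (let e = ((let f = (7 < 6) in (\g.(\h.g))) ((\m.false) (\n.6))) in false))
step 4: [if@0.0] (let x = (let y = (if false then (\r.true) else (\s.s)) in ((((\t.(\a.(\b.(\c.true)))) 6) (6 - 0)) (let d = (if false then 1 else 6) in true))) in (let e = ((let f = (7 < 6) in (\g.(\h.g))) ((\m.false) (\n.6))) in false))
step 5: [if@0.0] (let x = (let y = (\s.s) in ((((\t.(\a.(\b.(\c.true)))) 6) (6 - 0)) (let d = (if false then 1 else 6) in true))) in (let e = ((let f = (7 < 6) in (\g.(\h.g))) ((\m.false) (\n.6))) in false))
step 6: [let@0] (let x = ((((\t.(\a.(\b.(\c.true)))) 6) (6 - 0)) (let d = (if false then 1 else 6) in true)) in (let e = ((let f = (7 < 6) in (\g.(\h.g))) ((\m.false) (\n.6))) in false))
step 7: [beta@0.0.0] (let x = (((\a.(\b.(\c.true))) (6 - 0)) (let d = (if false then 1 else 6) in true)) in (let e = ((let f = (7 < 6) in (\g.(\h.g))) ((\m.false) (\n.6))) in false))
step 8: [delta@0.0.1] (let x = (((\a.(\b.(\c.true))) 6) (let d = (if false then 1 else 6) in true)) in (let e = ((let f = (7 < 6) in (\g.(\h.g))) ((\m.false) (\n.6))) in false))
step 9: [beta@0.0] (let x = ((\b.(\c.true)) (let d = (if false then 1 else 6) in true)) in (let e = ((let f = (7 < 6) in (\g.(\h.g))) ((\m.false) (\n.6))) in false))
step 10: [if@0.1.0] (let x = ((\b.(\c.true)) (let d = 6 in true)) in (let e = ((let f = (7 < 6) in (\g.(\h.g))) ((\m.false) (\n.6))) in false))
step 11: [let@0.1] (let x = ((\b.(\c.true)) true) in (let e = ((let f = (7 < 6) in (\g.(\h.g))) ((\m.false) (\n.6))) in false))
step 12: [beta@0] (let x = (\c.true) in (let e = ((let f = (7 < 6) in (\g.(\h.g))) ((\m.false) (\n.6))) in false))
step 13: [let@root] (let e = ((let f = (7 < 6) in (\g.(\h.g))) ((\m.false) (\n.6))) in false)
step 14: [delta@0.0.0] (let e = ((let f = false in (\g.(\h.g))) ((\m.false) (\n.6))) in false)
step 15: [let@0.0] (let e = ((\g.(\h.g)) ((\m.false) (\n.6))) in false)
step 16: [beta@0.1] (let e = ((\g.(\h.g)) false) in false)
step 17: [beta@0] (let e = (\h.false) in false)
step 18: [let@root] false

Answer: let at root : (let e = (\h.false) in false)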